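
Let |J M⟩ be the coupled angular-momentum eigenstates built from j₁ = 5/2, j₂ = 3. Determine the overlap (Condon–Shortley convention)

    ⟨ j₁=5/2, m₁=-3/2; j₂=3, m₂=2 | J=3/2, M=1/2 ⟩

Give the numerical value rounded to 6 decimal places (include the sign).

−√(1/21) ≈ -0.218218

triangle: 4!*1!*2!/8! = 48/40320
(j±m)!: 1!*4!*5!*1!*2!*1! = 5760
prefactor² = (2J+1)*Δ*N² = 192/7
  k=3: −1/(3!*1!*1!*2!*0!*0!) = -1/12
  k=4: +1/(4!*0!*0!*1!*1!*1!) = 1/24
Σ = -1/24  ⇒  CG² = 192/7*(-1/24)² = 1/21
CG = −√(1/21) = -0.218218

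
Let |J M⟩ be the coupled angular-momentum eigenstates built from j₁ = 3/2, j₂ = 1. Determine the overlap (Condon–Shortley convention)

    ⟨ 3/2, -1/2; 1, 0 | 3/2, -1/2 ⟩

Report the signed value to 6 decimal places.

j₁+j₂−J=1  J+j₁−j₂=2  J−j₁+j₂=1  j₁+j₂+J+1=5
(j₁±m₁, j₂±m₂, J±M) = (1,2,1,1,1,2)
P² = 4/15
sum k=0..1:
  [0] +1/2 = 1/2
  [1] −1/1 = -1
S = -1/2
C² = P²·S² = 1/15 ; C = -0.258199

−√(1/15) = -0.258199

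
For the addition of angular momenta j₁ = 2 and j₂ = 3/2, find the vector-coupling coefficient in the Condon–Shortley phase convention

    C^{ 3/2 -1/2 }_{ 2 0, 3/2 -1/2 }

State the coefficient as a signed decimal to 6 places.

-0.447214  (= −√(1/5))

j₁+j₂−J=2  J+j₁−j₂=2  J−j₁+j₂=1  j₁+j₂+J+1=6
(j₁±m₁, j₂±m₂, J±M) = (2,2,1,2,1,2)
P² = 16/45
sum k=0..1:
  [0] +1/4 = 1/4
  [1] −1/1 = -1
S = -3/4
C² = P²·S² = 1/5 ; C = -0.447214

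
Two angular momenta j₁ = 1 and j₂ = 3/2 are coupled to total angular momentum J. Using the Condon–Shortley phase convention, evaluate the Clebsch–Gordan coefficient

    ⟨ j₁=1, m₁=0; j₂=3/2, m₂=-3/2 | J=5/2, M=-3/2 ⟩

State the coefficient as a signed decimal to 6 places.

+√(2/5) ≈ +0.632456

j₁+j₂−J=0  J+j₁−j₂=2  J−j₁+j₂=3  j₁+j₂+J+1=6
(j₁±m₁, j₂±m₂, J±M) = (1,1,0,3,1,4)
P² = 72/5
sum k=0..0:
  [0] +1/6 = 1/6
S = 1/6
C² = P²·S² = 2/5 ; C = +0.632456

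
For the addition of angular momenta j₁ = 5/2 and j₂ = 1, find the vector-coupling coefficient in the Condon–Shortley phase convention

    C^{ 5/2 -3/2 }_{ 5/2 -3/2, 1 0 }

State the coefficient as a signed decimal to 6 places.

√[6·1!4!1!/7! · 1!4!1!1!1!4!] = √(576/35)
  +(−1)^0/∏(0,1,4,1,0,0)! = 1/24  (running 1/24)
  +(−1)^1/∏(1,0,3,0,1,1)! = -1/6  (running -1/8)
⟨..|..⟩ = √(576/35)·(-1/8) = -0.507093

-0.507093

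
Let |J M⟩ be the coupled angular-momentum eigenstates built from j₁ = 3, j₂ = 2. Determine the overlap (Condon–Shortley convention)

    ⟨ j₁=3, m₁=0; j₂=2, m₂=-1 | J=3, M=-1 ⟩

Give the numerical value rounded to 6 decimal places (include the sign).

−√(1/30) = -0.182574

j₁+j₂−J=2  J+j₁−j₂=4  J−j₁+j₂=2  j₁+j₂+J+1=9
(j₁±m₁, j₂±m₂, J±M) = (3,3,1,3,2,4)
P² = 96/5
sum k=0..1:
  [0] +1/12 = 1/12
  [1] −1/8 = -1/8
S = -1/24
C² = P²·S² = 1/30 ; C = -0.182574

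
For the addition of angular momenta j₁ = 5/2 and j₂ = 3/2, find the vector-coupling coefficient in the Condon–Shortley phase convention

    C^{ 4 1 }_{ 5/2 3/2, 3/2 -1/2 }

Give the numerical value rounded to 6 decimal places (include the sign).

j₁+j₂−J=0  J+j₁−j₂=5  J−j₁+j₂=3  j₁+j₂+J+1=9
(j₁±m₁, j₂±m₂, J±M) = (4,1,1,2,5,3)
P² = 4320/7
sum k=0..0:
  [0] +1/48 = 1/48
S = 1/48
C² = P²·S² = 15/56 ; C = +0.517549

+0.517549  (= +√(15/56))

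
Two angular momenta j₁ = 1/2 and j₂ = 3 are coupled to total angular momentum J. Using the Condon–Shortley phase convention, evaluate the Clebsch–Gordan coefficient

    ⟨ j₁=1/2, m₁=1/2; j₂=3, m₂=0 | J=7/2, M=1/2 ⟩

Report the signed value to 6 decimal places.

√[8·0!1!6!/8! · 1!0!3!3!4!3!] = √(5184/7)
  +(−1)^0/∏(0,0,0,3,1,3)! = 1/36  (running 1/36)
⟨..|..⟩ = √(5184/7)·(1/36) = +0.755929

+0.755929  (= +√(4/7))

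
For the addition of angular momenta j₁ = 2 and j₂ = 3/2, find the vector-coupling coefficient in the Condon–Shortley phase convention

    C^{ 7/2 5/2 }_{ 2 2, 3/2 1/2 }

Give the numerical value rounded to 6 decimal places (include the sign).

+√(3/7) ≈ +0.654654

√[8·0!4!3!/8! · 4!0!2!1!6!1!] = √(6912/7)
  +(−1)^0/∏(0,0,0,2,4,1)! = 1/48  (running 1/48)
⟨..|..⟩ = √(6912/7)·(1/48) = +0.654654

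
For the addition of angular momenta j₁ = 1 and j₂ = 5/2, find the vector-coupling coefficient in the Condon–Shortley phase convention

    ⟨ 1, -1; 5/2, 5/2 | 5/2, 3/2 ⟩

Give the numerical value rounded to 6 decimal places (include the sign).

-0.534522  (= −√(2/7))

j₁+j₂−J=1  J+j₁−j₂=1  J−j₁+j₂=4  j₁+j₂+J+1=7
(j₁±m₁, j₂±m₂, J±M) = (0,2,5,0,4,1)
P² = 1152/7
sum k=1..1:
  [1] −1/24 = -1/24
S = -1/24
C² = P²·S² = 2/7 ; C = -0.534522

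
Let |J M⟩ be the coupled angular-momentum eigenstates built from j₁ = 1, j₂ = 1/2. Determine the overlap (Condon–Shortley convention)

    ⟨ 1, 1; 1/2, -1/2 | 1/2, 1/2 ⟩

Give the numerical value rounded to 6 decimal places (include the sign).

√[2·1!1!0!/3! · 2!0!0!1!1!0!] = √(2/3)
  +(−1)^0/∏(0,1,0,0,1,0)! = 1  (running 1)
⟨..|..⟩ = √(2/3)·(1) = +0.816497

+√(2/3) = +0.816497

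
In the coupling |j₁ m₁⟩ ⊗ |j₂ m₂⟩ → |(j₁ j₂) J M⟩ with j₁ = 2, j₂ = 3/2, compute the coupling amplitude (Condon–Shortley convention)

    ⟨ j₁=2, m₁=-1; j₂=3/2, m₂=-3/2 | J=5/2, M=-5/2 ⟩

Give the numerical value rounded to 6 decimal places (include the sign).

+√(3/7) = +0.654654

j₁+j₂−J=1  J+j₁−j₂=3  J−j₁+j₂=2  j₁+j₂+J+1=7
(j₁±m₁, j₂±m₂, J±M) = (1,3,0,3,0,5)
P² = 432/7
sum k=0..0:
  [0] +1/12 = 1/12
S = 1/12
C² = P²·S² = 3/7 ; C = +0.654654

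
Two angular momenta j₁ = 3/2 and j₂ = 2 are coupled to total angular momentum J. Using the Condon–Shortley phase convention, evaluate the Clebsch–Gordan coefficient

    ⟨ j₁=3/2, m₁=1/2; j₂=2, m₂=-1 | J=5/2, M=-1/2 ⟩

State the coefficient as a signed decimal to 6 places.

+√(5/14) = +0.597614

triangle: 1!*2!*3!/7! = 12/5040
(j±m)!: 2!*1!*1!*3!*2!*3! = 144
prefactor² = (2J+1)*Δ*N² = 72/35
  k=0: +1/(0!*1!*1!*1!*1!*2!) = 1/2
  k=1: −1/(1!*0!*0!*0!*2!*3!) = -1/12
Σ = 5/12  ⇒  CG² = 72/35*5/12² = 5/14
CG = +√(5/14) = +0.597614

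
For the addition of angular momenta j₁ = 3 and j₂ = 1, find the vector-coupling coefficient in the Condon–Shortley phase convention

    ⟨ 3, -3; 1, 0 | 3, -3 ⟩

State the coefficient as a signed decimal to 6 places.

j₁+j₂−J=1  J+j₁−j₂=5  J−j₁+j₂=1  j₁+j₂+J+1=8
(j₁±m₁, j₂±m₂, J±M) = (0,6,1,1,0,6)
P² = 10800
sum k=1..1:
  [1] −1/120 = -1/120
S = -1/120
C² = P²·S² = 3/4 ; C = -0.866025

−√(3/4) = -0.866025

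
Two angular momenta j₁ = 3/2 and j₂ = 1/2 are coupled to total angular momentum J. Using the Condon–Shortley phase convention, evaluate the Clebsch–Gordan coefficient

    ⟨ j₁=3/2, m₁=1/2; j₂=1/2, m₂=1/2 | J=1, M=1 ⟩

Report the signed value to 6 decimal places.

triangle: 1!·2!·0!/4! = 2/24
(j±m)!: 2!·1!·1!·0!·2!·0! = 4
prefactor² = (2J+1)·Δ·N² = 1
  k=1: −1/(1!·0!·0!·0!·2!·0!) = -1/2
Σ = -1/2  ⇒  CG² = 1·(-1/2)² = 1/4
CG = −√(1/4) = -0.500000

−√(1/4) = -0.500000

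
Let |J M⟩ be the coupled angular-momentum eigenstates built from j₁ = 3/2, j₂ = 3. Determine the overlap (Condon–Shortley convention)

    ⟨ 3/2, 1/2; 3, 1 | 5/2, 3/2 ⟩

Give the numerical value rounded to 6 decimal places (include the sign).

-0.591608

j₁+j₂−J=2  J+j₁−j₂=1  J−j₁+j₂=4  j₁+j₂+J+1=8
(j₁±m₁, j₂±m₂, J±M) = (2,1,4,2,4,1)
P² = 576/35
sum k=0..1:
  [0] +1/48 = 1/48
  [1] −1/6 = -1/6
S = -7/48
C² = P²·S² = 7/20 ; C = -0.591608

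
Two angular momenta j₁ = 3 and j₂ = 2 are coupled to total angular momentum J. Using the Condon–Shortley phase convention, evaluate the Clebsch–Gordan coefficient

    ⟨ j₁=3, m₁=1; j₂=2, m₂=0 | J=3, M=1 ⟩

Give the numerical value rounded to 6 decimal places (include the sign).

-0.387298

triangle: 2!·4!·2!/9! = 96/362880
(j±m)!: 4!·2!·2!·2!·4!·2! = 9216
prefactor² = (2J+1)·Δ·N² = 256/15
  k=0: +1/(0!·2!·2!·2!·2!·0!) = 1/16
  k=1: −1/(1!·1!·1!·1!·3!·1!) = -1/6
  k=2: +1/(2!·0!·0!·0!·4!·2!) = 1/96
Σ = -3/32  ⇒  CG² = 256/15·(-3/32)² = 3/20
CG = −√(3/20) = -0.387298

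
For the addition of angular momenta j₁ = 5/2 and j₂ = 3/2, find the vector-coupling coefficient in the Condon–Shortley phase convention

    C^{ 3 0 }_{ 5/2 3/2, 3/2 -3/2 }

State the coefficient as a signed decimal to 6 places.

+0.547723  (= +√(3/10))

triangle: 1!×4!×2!/8! = 48/40320
(j±m)!: 4!×1!×0!×3!×3!×3! = 5184
prefactor² = (2J+1)×Δ×N² = 216/5
  k=0: +1/(0!×1!×1!×0!×3!×2!) = 1/12
Σ = 1/12  ⇒  CG² = 216/5×1/12² = 3/10
CG = +√(3/10) = +0.547723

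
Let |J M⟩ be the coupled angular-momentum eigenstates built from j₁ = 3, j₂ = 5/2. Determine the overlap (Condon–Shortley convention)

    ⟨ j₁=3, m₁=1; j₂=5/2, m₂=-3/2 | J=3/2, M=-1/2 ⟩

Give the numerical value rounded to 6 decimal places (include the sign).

triangle: 4!×2!×1!/8! = 48/40320
(j±m)!: 4!×2!×1!×4!×1!×2! = 2304
prefactor² = (2J+1)×Δ×N² = 384/35
  k=0: +1/(0!×4!×2!×1!×0!×0!) = 1/48
  k=1: −1/(1!×3!×1!×0!×1!×1!) = -1/6
Σ = -7/48  ⇒  CG² = 384/35×(-7/48)² = 7/30
CG = −√(7/30) = -0.483046

−√(7/30) = -0.483046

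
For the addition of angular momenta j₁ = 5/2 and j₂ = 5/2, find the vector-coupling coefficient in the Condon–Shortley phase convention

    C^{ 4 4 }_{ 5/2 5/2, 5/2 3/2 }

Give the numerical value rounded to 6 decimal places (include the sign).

+√(1/2) ≈ +0.707107

√[9·1!4!4!/10! · 5!0!4!1!8!0!] = √(165888)
  +(−1)^0/∏(0,1,0,4,4,0)! = 1/576  (running 1/576)
⟨..|..⟩ = √(165888)·(1/576) = +0.707107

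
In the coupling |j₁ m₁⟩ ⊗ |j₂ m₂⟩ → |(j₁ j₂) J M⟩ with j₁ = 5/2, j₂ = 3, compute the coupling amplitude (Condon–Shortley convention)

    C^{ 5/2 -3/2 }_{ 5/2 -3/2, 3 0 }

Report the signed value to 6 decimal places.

+0.483046  (= +√(7/30))

j₁+j₂−J=3  J+j₁−j₂=2  J−j₁+j₂=3  j₁+j₂+J+1=9
(j₁±m₁, j₂±m₂, J±M) = (1,4,3,3,1,4)
P² = 864/35
sum k=2..3:
  [2] +1/8 = 1/8
  [3] −1/36 = -1/36
S = 7/72
C² = P²·S² = 7/30 ; C = +0.483046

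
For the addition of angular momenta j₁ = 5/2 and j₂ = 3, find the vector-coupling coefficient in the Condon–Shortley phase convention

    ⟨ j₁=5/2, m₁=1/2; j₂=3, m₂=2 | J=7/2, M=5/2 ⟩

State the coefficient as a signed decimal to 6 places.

j₁+j₂−J=2  J+j₁−j₂=3  J−j₁+j₂=4  j₁+j₂+J+1=10
(j₁±m₁, j₂±m₂, J±M) = (3,2,5,1,6,1)
P² = 4608/7
sum k=1..2:
  [1] −1/48 = -1/48
  [2] +1/72 = 1/72
S = -1/144
C² = P²·S² = 2/63 ; C = -0.178174

-0.178174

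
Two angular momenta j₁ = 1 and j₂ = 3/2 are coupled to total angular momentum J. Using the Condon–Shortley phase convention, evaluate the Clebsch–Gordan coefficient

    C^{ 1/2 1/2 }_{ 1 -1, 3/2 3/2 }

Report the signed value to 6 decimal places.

√[2·2!0!1!/4! · 0!2!3!0!1!0!] = √(2)
  +(−1)^2/∏(2,0,0,1,0,0)! = 1/2  (running 1/2)
⟨..|..⟩ = √(2)·(1/2) = +0.707107

+√(1/2) ≈ +0.707107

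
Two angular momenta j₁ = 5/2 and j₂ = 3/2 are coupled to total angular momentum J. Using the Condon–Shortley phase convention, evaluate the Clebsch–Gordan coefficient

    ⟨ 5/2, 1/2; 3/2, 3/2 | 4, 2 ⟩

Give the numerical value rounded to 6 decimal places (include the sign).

triangle: 0!·5!·3!/9! = 720/362880
(j±m)!: 3!·2!·3!·0!·6!·2! = 103680
prefactor² = (2J+1)·Δ·N² = 12960/7
  k=0: +1/(0!·0!·2!·3!·3!·0!) = 1/72
Σ = 1/72  ⇒  CG² = 12960/7·1/72² = 5/14
CG = +√(5/14) = +0.597614

+√(5/14) ≈ +0.597614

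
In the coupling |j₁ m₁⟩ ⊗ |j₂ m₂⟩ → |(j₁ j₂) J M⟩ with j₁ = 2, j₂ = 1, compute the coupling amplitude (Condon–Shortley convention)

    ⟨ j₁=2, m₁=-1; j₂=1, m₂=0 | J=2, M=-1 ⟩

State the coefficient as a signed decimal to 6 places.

-0.408248  (= −√(1/6))

√[5·1!3!1!/6! · 1!3!1!1!1!3!] = √(3/2)
  +(−1)^0/∏(0,1,3,1,0,0)! = 1/6  (running 1/6)
  +(−1)^1/∏(1,0,2,0,1,1)! = -1/2  (running -1/3)
⟨..|..⟩ = √(3/2)·(-1/3) = -0.408248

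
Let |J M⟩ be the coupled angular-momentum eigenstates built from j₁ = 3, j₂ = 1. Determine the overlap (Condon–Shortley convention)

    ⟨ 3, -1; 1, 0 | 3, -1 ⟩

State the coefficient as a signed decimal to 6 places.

-0.288675

j₁+j₂−J=1  J+j₁−j₂=5  J−j₁+j₂=1  j₁+j₂+J+1=8
(j₁±m₁, j₂±m₂, J±M) = (2,4,1,1,2,4)
P² = 48
sum k=0..1:
  [0] +1/24 = 1/24
  [1] −1/12 = -1/12
S = -1/24
C² = P²·S² = 1/12 ; C = -0.288675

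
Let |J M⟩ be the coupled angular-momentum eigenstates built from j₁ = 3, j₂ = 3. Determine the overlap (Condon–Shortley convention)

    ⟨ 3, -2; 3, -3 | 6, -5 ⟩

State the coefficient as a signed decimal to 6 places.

+0.707107  (= +√(1/2))

j₁+j₂−J=0  J+j₁−j₂=6  J−j₁+j₂=6  j₁+j₂+J+1=13
(j₁±m₁, j₂±m₂, J±M) = (1,5,0,6,1,11)
P² = 3732480000
sum k=0..0:
  [0] +1/86400 = 1/86400
S = 1/86400
C² = P²·S² = 1/2 ; C = +0.707107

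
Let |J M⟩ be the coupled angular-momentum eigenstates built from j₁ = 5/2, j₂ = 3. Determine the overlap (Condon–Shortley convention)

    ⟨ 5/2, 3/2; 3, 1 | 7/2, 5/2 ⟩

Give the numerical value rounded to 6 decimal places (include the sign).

j₁+j₂−J=2  J+j₁−j₂=3  J−j₁+j₂=4  j₁+j₂+J+1=10
(j₁±m₁, j₂±m₂, J±M) = (4,1,4,2,6,1)
P² = 18432/35
sum k=0..1:
  [0] +1/96 = 1/96
  [1] −1/36 = -1/36
S = -5/288
C² = P²·S² = 10/63 ; C = -0.398410

-0.398410  (= −√(10/63))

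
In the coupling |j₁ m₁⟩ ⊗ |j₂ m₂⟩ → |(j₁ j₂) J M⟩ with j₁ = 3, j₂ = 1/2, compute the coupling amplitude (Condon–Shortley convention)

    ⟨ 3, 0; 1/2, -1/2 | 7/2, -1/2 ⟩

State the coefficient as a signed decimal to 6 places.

√[8·0!6!1!/8! · 3!3!0!1!3!4!] = √(5184/7)
  +(−1)^0/∏(0,0,3,0,3,1)! = 1/36  (running 1/36)
⟨..|..⟩ = √(5184/7)·(1/36) = +0.755929

+0.755929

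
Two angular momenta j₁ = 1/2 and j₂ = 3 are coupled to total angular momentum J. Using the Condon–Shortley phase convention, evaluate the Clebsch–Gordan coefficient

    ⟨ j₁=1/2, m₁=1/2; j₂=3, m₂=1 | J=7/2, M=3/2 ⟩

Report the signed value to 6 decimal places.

+√(5/7) = +0.845154

j₁+j₂−J=0  J+j₁−j₂=1  J−j₁+j₂=6  j₁+j₂+J+1=8
(j₁±m₁, j₂±m₂, J±M) = (1,0,4,2,5,2)
P² = 11520/7
sum k=0..0:
  [0] +1/48 = 1/48
S = 1/48
C² = P²·S² = 5/7 ; C = +0.845154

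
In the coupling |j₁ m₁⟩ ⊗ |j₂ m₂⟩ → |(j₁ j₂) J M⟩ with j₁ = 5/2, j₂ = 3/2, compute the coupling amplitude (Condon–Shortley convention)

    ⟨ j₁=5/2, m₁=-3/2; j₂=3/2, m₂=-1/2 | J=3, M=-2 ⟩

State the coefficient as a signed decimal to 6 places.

-0.288675

j₁+j₂−J=1  J+j₁−j₂=4  J−j₁+j₂=2  j₁+j₂+J+1=8
(j₁±m₁, j₂±m₂, J±M) = (1,4,1,2,1,5)
P² = 48
sum k=0..1:
  [0] +1/24 = 1/24
  [1] −1/12 = -1/12
S = -1/24
C² = P²·S² = 1/12 ; C = -0.288675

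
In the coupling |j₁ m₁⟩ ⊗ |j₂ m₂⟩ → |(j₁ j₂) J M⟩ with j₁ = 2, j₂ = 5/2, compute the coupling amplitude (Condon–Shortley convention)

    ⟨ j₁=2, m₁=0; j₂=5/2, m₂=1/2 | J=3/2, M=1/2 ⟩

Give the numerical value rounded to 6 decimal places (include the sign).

j₁+j₂−J=3  J+j₁−j₂=1  J−j₁+j₂=2  j₁+j₂+J+1=7
(j₁±m₁, j₂±m₂, J±M) = (2,2,3,2,2,1)
P² = 32/35
sum k=1..2:
  [1] −1/4 = -1/4
  [2] +1/2 = 1/2
S = 1/4
C² = P²·S² = 2/35 ; C = +0.239046

+0.239046  (= +√(2/35))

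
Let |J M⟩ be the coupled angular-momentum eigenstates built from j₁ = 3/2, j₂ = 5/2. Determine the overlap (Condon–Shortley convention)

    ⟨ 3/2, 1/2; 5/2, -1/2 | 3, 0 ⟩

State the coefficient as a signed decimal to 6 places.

+0.447214

triangle: 1!×2!×4!/8! = 48/40320
(j±m)!: 2!×1!×2!×3!×3!×3! = 864
prefactor² = (2J+1)×Δ×N² = 36/5
  k=0: +1/(0!×1!×1!×2!×1!×2!) = 1/4
  k=1: −1/(1!×0!×0!×1!×2!×3!) = -1/12
Σ = 1/6  ⇒  CG² = 36/5×1/6² = 1/5
CG = +√(1/5) = +0.447214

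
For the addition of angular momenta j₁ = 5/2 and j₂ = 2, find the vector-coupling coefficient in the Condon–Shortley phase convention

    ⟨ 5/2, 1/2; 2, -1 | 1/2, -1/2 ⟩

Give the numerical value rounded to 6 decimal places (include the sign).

-0.365148  (= −√(2/15))

triangle: 4!×1!×0!/6! = 24/720
(j±m)!: 3!×2!×1!×3!×0!×1! = 72
prefactor² = (2J+1)×Δ×N² = 24/5
  k=1: −1/(1!×3!×1!×0!×0!×0!) = -1/6
Σ = -1/6  ⇒  CG² = 24/5×(-1/6)² = 2/15
CG = −√(2/15) = -0.365148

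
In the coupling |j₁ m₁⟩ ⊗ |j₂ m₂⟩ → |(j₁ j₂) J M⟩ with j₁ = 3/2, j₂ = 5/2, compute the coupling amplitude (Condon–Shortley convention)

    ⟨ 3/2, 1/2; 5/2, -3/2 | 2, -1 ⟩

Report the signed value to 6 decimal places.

triangle: 2!×1!×3!/7! = 12/5040
(j±m)!: 2!×1!×1!×4!×1!×3! = 288
prefactor² = (2J+1)×Δ×N² = 24/7
  k=0: +1/(0!×2!×1!×1!×0!×2!) = 1/4
  k=1: −1/(1!×1!×0!×0!×1!×3!) = -1/6
Σ = 1/12  ⇒  CG² = 24/7×1/12² = 1/42
CG = +√(1/42) = +0.154303

+0.154303  (= +√(1/42))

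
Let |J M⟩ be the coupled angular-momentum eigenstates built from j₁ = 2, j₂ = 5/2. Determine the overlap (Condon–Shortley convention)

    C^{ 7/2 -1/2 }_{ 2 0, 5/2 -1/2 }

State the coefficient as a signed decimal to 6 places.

√[8·1!3!4!/9! · 2!2!2!3!3!4!] = √(768/35)
  +(−1)^0/∏(0,1,2,2,1,2)! = 1/8  (running 1/8)
  +(−1)^1/∏(1,0,1,1,2,3)! = -1/12  (running 1/24)
⟨..|..⟩ = √(768/35)·(1/24) = +0.195180

+0.195180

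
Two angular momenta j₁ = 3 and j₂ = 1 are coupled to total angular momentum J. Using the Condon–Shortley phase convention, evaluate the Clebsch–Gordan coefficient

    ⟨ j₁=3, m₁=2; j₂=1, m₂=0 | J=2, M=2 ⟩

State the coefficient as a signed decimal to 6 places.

-0.487950  (= −√(5/21))

j₁+j₂−J=2  J+j₁−j₂=4  J−j₁+j₂=0  j₁+j₂+J+1=7
(j₁±m₁, j₂±m₂, J±M) = (5,1,1,1,4,0)
P² = 960/7
sum k=1..1:
  [1] −1/24 = -1/24
S = -1/24
C² = P²·S² = 5/21 ; C = -0.487950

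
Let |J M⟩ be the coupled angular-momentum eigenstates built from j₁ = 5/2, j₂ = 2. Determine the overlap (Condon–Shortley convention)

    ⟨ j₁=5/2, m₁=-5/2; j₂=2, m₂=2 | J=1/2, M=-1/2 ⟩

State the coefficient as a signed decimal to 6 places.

j₁+j₂−J=4  J+j₁−j₂=1  J−j₁+j₂=0  j₁+j₂+J+1=6
(j₁±m₁, j₂±m₂, J±M) = (0,5,4,0,0,1)
P² = 192
sum k=4..4:
  [4] +1/24 = 1/24
S = 1/24
C² = P²·S² = 1/3 ; C = +0.577350

+√(1/3) = +0.577350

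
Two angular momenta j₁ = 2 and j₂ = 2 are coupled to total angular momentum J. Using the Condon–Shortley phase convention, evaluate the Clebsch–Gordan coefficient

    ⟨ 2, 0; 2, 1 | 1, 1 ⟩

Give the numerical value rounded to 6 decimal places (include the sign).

√[3·3!1!1!/6! · 2!2!3!1!2!0!] = √(6/5)
  +(−1)^2/∏(2,1,0,1,1,0)! = 1/2  (running 1/2)
⟨..|..⟩ = √(6/5)·(1/2) = +0.547723

+√(3/10) = +0.547723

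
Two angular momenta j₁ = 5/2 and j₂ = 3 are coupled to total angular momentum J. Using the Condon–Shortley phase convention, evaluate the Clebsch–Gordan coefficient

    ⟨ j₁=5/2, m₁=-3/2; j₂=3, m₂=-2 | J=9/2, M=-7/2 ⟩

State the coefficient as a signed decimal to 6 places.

triangle: 1!×4!×5!/11! = 2880/39916800
(j±m)!: 1!×4!×1!×5!×1!×8! = 116121600
prefactor² = (2J+1)×Δ×N² = 921600/11
  k=0: +1/(0!×1!×4!×1!×0!×4!) = 1/576
  k=1: −1/(1!×0!×3!×0!×1!×5!) = -1/720
Σ = 1/2880  ⇒  CG² = 921600/11×1/2880² = 1/99
CG = +√(1/99) = +0.100504

+0.100504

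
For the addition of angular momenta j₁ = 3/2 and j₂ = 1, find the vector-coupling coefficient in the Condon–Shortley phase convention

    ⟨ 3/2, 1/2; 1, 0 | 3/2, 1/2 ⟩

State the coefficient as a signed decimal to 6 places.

+0.258199

√[4·1!2!1!/5! · 2!1!1!1!2!1!] = √(4/15)
  +(−1)^0/∏(0,1,1,1,1,0)! = 1  (running 1)
  +(−1)^1/∏(1,0,0,0,2,1)! = -1/2  (running 1/2)
⟨..|..⟩ = √(4/15)·(1/2) = +0.258199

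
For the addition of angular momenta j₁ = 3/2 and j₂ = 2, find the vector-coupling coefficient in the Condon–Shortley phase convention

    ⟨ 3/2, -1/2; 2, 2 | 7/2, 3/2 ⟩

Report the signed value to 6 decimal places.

√[8·0!3!4!/8! · 1!2!4!0!5!2!] = √(2304/7)
  +(−1)^0/∏(0,0,2,4,1,0)! = 1/48  (running 1/48)
⟨..|..⟩ = √(2304/7)·(1/48) = +0.377964

+0.377964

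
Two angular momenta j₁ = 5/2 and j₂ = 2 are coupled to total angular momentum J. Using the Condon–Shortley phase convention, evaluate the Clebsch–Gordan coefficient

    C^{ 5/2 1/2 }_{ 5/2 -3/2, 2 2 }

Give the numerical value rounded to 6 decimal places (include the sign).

+0.621059

triangle: 2!*3!*2!/8! = 24/40320
(j±m)!: 1!*4!*4!*0!*3!*2! = 6912
prefactor² = (2J+1)*Δ*N² = 864/35
  k=2: +1/(2!*0!*2!*2!*1!*0!) = 1/8
Σ = 1/8  ⇒  CG² = 864/35*1/8² = 27/70
CG = +√(27/70) = +0.621059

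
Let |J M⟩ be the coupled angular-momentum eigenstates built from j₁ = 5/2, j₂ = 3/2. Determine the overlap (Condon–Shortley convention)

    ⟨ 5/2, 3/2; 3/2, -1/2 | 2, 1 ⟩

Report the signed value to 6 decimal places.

j₁+j₂−J=2  J+j₁−j₂=3  J−j₁+j₂=1  j₁+j₂+J+1=7
(j₁±m₁, j₂±m₂, J±M) = (4,1,1,2,3,1)
P² = 24/7
sum k=0..1:
  [0] +1/4 = 1/4
  [1] −1/6 = -1/6
S = 1/12
C² = P²·S² = 1/42 ; C = +0.154303

+0.154303  (= +√(1/42))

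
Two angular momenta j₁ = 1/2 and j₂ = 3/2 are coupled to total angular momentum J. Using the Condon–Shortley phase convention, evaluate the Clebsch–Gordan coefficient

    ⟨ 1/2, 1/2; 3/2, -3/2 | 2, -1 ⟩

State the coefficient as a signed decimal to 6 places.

triangle: 0!*1!*3!/5! = 6/120
(j±m)!: 1!*0!*0!*3!*1!*3! = 36
prefactor² = (2J+1)*Δ*N² = 9
  k=0: +1/(0!*0!*0!*0!*1!*3!) = 1/6
Σ = 1/6  ⇒  CG² = 9*1/6² = 1/4
CG = +√(1/4) = +0.500000

+√(1/4) ≈ +0.500000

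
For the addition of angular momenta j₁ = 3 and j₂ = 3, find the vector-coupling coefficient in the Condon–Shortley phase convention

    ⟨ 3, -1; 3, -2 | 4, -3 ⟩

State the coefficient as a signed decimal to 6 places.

√[9·2!4!4!/11! · 2!4!1!5!1!7!] = √(82944/11)
  +(−1)^0/∏(0,2,4,1,0,3)! = 1/288  (running 1/288)
  +(−1)^1/∏(1,1,3,0,1,4)! = -1/144  (running -1/288)
⟨..|..⟩ = √(82944/11)·(-1/288) = -0.301511

−√(1/11) = -0.301511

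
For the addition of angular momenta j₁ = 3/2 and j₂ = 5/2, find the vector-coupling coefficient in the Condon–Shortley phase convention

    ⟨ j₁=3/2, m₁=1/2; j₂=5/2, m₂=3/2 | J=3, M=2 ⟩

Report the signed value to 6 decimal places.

−√(1/12) = -0.288675

√[7·1!2!4!/8! · 2!1!4!1!5!1!] = √(48)
  +(−1)^0/∏(0,1,1,4,1,0)! = 1/24  (running 1/24)
  +(−1)^1/∏(1,0,0,3,2,1)! = -1/12  (running -1/24)
⟨..|..⟩ = √(48)·(-1/24) = -0.288675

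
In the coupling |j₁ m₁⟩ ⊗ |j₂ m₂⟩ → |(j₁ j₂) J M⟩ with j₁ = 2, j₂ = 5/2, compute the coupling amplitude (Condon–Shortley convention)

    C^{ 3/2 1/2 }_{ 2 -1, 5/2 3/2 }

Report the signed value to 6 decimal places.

+0.138013

√[4·3!1!2!/7! · 1!3!4!1!2!1!] = √(96/35)
  +(−1)^2/∏(2,1,1,2,0,0)! = 1/4  (running 1/4)
  +(−1)^3/∏(3,0,0,1,1,1)! = -1/6  (running 1/12)
⟨..|..⟩ = √(96/35)·(1/12) = +0.138013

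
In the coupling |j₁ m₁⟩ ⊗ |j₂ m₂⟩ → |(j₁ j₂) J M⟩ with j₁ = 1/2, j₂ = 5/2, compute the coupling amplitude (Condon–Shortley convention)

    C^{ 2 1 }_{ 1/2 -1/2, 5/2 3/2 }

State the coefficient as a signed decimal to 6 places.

-0.816497

√[5·1!0!4!/6! · 0!1!4!1!3!1!] = √(24)
  +(−1)^1/∏(1,0,0,3,0,1)! = -1/6  (running -1/6)
⟨..|..⟩ = √(24)·(-1/6) = -0.816497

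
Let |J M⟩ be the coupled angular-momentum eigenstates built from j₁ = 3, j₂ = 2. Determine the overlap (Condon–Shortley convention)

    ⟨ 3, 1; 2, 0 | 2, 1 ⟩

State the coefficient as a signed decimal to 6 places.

j₁+j₂−J=3  J+j₁−j₂=3  J−j₁+j₂=1  j₁+j₂+J+1=8
(j₁±m₁, j₂±m₂, J±M) = (4,2,2,2,3,1)
P² = 36/7
sum k=1..2:
  [1] −1/4 = -1/4
  [2] +1/12 = 1/12
S = -1/6
C² = P²·S² = 1/7 ; C = -0.377964

-0.377964  (= −√(1/7))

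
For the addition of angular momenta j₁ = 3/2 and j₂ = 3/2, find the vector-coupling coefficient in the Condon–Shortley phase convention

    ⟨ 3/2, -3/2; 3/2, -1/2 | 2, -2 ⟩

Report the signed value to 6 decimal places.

-0.707107  (= −√(1/2))

√[5·1!2!2!/6! · 0!3!1!2!0!4!] = √(8)
  +(−1)^1/∏(1,0,2,0,0,2)! = -1/4  (running -1/4)
⟨..|..⟩ = √(8)·(-1/4) = -0.707107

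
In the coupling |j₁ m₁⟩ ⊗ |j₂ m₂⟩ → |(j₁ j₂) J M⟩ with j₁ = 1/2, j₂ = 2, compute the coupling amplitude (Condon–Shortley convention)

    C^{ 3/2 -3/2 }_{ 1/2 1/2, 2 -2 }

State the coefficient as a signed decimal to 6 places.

+0.894427

triangle: 1!×0!×3!/5! = 6/120
(j±m)!: 1!×0!×0!×4!×0!×3! = 144
prefactor² = (2J+1)×Δ×N² = 144/5
  k=0: +1/(0!×1!×0!×0!×0!×3!) = 1/6
Σ = 1/6  ⇒  CG² = 144/5×1/6² = 4/5
CG = +√(4/5) = +0.894427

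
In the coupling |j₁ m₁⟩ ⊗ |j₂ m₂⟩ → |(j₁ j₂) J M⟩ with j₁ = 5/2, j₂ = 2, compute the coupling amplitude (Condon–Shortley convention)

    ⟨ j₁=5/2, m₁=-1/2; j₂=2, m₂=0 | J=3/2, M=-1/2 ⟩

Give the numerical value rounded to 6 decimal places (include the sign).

j₁+j₂−J=3  J+j₁−j₂=2  J−j₁+j₂=1  j₁+j₂+J+1=7
(j₁±m₁, j₂±m₂, J±M) = (2,3,2,2,1,2)
P² = 32/35
sum k=1..2:
  [1] −1/4 = -1/4
  [2] +1/2 = 1/2
S = 1/4
C² = P²·S² = 2/35 ; C = +0.239046

+0.239046  (= +√(2/35))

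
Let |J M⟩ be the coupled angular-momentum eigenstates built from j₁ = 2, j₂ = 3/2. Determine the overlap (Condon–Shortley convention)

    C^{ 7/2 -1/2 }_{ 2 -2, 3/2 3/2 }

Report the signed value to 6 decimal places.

√[8·0!4!3!/8! · 0!4!3!0!3!4!] = √(20736/35)
  +(−1)^0/∏(0,0,4,3,0,0)! = 1/144  (running 1/144)
⟨..|..⟩ = √(20736/35)·(1/144) = +0.169031

+0.169031  (= +√(1/35))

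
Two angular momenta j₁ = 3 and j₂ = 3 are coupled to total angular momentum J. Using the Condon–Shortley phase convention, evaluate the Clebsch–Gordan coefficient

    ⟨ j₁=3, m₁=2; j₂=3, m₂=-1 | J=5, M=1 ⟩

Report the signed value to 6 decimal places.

+√(9/28) ≈ +0.566947

triangle: 1!×5!×5!/12! = 14400/479001600
(j±m)!: 5!×1!×2!×4!×6!×4! = 99532800
prefactor² = (2J+1)×Δ×N² = 230400/7
  k=0: +1/(0!×1!×1!×2!×4!×3!) = 1/288
  k=1: −1/(1!×0!×0!×1!×5!×4!) = -1/2880
Σ = 1/320  ⇒  CG² = 230400/7×1/320² = 9/28
CG = +√(9/28) = +0.566947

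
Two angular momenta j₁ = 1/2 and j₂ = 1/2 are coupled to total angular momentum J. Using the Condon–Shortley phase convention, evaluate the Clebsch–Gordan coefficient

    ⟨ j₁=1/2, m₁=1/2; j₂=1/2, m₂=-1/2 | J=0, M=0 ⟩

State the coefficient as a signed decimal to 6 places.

+0.707107

triangle: 1!·0!·0!/2! = 1/2
(j±m)!: 1!·0!·0!·1!·0!·0! = 1
prefactor² = (2J+1)·Δ·N² = 1/2
  k=0: +1/(0!·1!·0!·0!·0!·0!) = 1
Σ = 1  ⇒  CG² = 1/2·1² = 1/2
CG = +√(1/2) = +0.707107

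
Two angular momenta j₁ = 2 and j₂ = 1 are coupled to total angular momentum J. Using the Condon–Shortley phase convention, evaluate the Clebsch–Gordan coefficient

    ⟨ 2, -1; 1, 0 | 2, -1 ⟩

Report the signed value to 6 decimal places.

-0.408248  (= −√(1/6))

triangle: 1!*3!*1!/6! = 6/720
(j±m)!: 1!*3!*1!*1!*1!*3! = 36
prefactor² = (2J+1)*Δ*N² = 3/2
  k=0: +1/(0!*1!*3!*1!*0!*0!) = 1/6
  k=1: −1/(1!*0!*2!*0!*1!*1!) = -1/2
Σ = -1/3  ⇒  CG² = 3/2*(-1/3)² = 1/6
CG = −√(1/6) = -0.408248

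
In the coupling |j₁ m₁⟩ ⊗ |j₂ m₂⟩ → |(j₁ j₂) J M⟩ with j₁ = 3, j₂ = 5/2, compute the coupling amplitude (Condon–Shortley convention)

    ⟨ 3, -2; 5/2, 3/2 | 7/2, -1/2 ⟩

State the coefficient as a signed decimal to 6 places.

+0.563436

triangle: 2!·4!·3!/10! = 288/3628800
(j±m)!: 1!·5!·4!·1!·3!·4! = 414720
prefactor² = (2J+1)·Δ·N² = 9216/35
  k=1: −1/(1!·1!·4!·3!·0!·0!) = -1/144
  k=2: +1/(2!·0!·3!·2!·1!·1!) = 1/24
Σ = 5/144  ⇒  CG² = 9216/35·5/144² = 20/63
CG = +√(20/63) = +0.563436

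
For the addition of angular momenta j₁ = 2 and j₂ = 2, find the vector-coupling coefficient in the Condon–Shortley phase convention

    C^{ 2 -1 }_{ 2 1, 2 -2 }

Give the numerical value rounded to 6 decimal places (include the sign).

√[5·2!2!2!/7! · 3!1!0!4!1!3!] = √(48/7)
  +(−1)^0/∏(0,2,1,0,1,2)! = 1/4  (running 1/4)
⟨..|..⟩ = √(48/7)·(1/4) = +0.654654

+√(3/7) = +0.654654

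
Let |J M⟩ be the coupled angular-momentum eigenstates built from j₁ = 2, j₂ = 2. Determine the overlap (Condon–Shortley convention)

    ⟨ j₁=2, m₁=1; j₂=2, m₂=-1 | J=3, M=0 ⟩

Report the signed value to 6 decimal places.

j₁+j₂−J=1  J+j₁−j₂=3  J−j₁+j₂=3  j₁+j₂+J+1=8
(j₁±m₁, j₂±m₂, J±M) = (3,1,1,3,3,3)
P² = 81/10
sum k=0..1:
  [0] +1/4 = 1/4
  [1] −1/36 = -1/36
S = 2/9
C² = P²·S² = 2/5 ; C = +0.632456

+√(2/5) = +0.632456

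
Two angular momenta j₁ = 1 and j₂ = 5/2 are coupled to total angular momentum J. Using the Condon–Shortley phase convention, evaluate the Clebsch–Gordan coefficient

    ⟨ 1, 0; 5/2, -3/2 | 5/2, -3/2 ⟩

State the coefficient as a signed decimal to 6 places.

triangle: 1!×1!×4!/7! = 24/5040
(j±m)!: 1!×1!×1!×4!×1!×4! = 576
prefactor² = (2J+1)×Δ×N² = 576/35
  k=0: +1/(0!×1!×1!×1!×0!×3!) = 1/6
  k=1: −1/(1!×0!×0!×0!×1!×4!) = -1/24
Σ = 1/8  ⇒  CG² = 576/35×1/8² = 9/35
CG = +√(9/35) = +0.507093

+0.507093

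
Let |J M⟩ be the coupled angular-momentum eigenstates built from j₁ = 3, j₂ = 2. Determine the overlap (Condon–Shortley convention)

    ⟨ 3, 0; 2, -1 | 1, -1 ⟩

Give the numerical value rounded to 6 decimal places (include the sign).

-0.292770  (= −√(3/35))

j₁+j₂−J=4  J+j₁−j₂=2  J−j₁+j₂=0  j₁+j₂+J+1=7
(j₁±m₁, j₂±m₂, J±M) = (3,3,1,3,0,2)
P² = 432/35
sum k=1..1:
  [1] −1/12 = -1/12
S = -1/12
C² = P²·S² = 3/35 ; C = -0.292770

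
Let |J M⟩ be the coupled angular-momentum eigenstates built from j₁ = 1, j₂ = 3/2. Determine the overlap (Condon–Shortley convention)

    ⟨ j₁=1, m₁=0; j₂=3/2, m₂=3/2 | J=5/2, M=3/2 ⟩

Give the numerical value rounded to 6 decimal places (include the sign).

+0.632456

triangle: 0!*2!*3!/6! = 12/720
(j±m)!: 1!*1!*3!*0!*4!*1! = 144
prefactor² = (2J+1)*Δ*N² = 72/5
  k=0: +1/(0!*0!*1!*3!*1!*0!) = 1/6
Σ = 1/6  ⇒  CG² = 72/5*1/6² = 2/5
CG = +√(2/5) = +0.632456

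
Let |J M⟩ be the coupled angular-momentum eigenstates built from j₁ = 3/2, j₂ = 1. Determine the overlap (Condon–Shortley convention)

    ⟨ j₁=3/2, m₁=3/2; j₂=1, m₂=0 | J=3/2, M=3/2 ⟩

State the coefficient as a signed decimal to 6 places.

+0.774597

j₁+j₂−J=1  J+j₁−j₂=2  J−j₁+j₂=1  j₁+j₂+J+1=5
(j₁±m₁, j₂±m₂, J±M) = (3,0,1,1,3,0)
P² = 12/5
sum k=0..0:
  [0] +1/2 = 1/2
S = 1/2
C² = P²·S² = 3/5 ; C = +0.774597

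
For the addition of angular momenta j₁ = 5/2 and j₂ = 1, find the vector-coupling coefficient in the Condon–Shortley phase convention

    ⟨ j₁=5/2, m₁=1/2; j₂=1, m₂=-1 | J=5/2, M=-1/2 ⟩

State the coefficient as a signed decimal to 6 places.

√[6·1!4!1!/7! · 3!2!0!2!2!3!] = √(288/35)
  +(−1)^0/∏(0,1,2,0,2,1)! = 1/4  (running 1/4)
⟨..|..⟩ = √(288/35)·(1/4) = +0.717137

+0.717137  (= +√(18/35))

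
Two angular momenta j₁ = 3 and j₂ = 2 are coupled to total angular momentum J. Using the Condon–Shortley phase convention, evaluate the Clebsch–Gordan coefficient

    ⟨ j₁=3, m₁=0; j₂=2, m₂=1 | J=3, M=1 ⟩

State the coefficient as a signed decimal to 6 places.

√[7·2!4!2!/9! · 3!3!3!1!4!2!] = √(96/5)
  +(−1)^1/∏(1,1,2,2,2,0)! = -1/8  (running -1/8)
  +(−1)^2/∏(2,0,1,1,3,1)! = 1/12  (running -1/24)
⟨..|..⟩ = √(96/5)·(-1/24) = -0.182574

−√(1/30) = -0.182574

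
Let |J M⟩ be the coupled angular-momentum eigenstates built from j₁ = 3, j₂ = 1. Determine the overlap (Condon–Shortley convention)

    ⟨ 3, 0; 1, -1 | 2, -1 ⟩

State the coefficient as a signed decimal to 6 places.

+0.377964

triangle: 2!·4!·0!/7! = 48/5040
(j±m)!: 3!·3!·0!·2!·1!·3! = 432
prefactor² = (2J+1)·Δ·N² = 144/7
  k=0: +1/(0!·2!·3!·0!·1!·0!) = 1/12
Σ = 1/12  ⇒  CG² = 144/7·1/12² = 1/7
CG = +√(1/7) = +0.377964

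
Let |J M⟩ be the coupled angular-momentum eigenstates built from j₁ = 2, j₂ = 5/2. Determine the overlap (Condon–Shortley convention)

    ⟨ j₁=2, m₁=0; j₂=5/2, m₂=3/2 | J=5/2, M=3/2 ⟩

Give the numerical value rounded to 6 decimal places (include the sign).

j₁+j₂−J=2  J+j₁−j₂=2  J−j₁+j₂=3  j₁+j₂+J+1=8
(j₁±m₁, j₂±m₂, J±M) = (2,2,4,1,4,1)
P² = 288/35
sum k=1..2:
  [1] −1/6 = -1/6
  [2] +1/8 = 1/8
S = -1/24
C² = P²·S² = 1/70 ; C = -0.119523

−√(1/70) = -0.119523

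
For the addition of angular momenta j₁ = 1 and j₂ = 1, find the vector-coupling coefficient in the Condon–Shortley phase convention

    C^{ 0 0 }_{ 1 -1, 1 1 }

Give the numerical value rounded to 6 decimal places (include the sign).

+0.577350

j₁+j₂−J=2  J+j₁−j₂=0  J−j₁+j₂=0  j₁+j₂+J+1=3
(j₁±m₁, j₂±m₂, J±M) = (0,2,2,0,0,0)
P² = 4/3
sum k=2..2:
  [2] +1/2 = 1/2
S = 1/2
C² = P²·S² = 1/3 ; C = +0.577350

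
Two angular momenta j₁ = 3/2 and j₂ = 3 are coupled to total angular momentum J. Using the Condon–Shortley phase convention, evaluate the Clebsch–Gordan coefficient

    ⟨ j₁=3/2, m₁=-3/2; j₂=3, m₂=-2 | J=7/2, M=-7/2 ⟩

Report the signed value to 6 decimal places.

-0.577350  (= −√(1/3))

triangle: 1!·2!·5!/9! = 240/362880
(j±m)!: 0!·3!·1!·5!·0!·7! = 3628800
prefactor² = (2J+1)·Δ·N² = 19200
  k=1: −1/(1!·0!·2!·0!·0!·5!) = -1/240
Σ = -1/240  ⇒  CG² = 19200·(-1/240)² = 1/3
CG = −√(1/3) = -0.577350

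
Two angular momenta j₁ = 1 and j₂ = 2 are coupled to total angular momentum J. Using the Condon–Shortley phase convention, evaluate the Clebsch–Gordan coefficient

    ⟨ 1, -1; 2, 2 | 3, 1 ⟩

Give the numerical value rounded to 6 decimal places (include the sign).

+0.258199  (= +√(1/15))

√[7·0!2!4!/7! · 0!2!4!0!4!2!] = √(768/5)
  +(−1)^0/∏(0,0,2,4,0,0)! = 1/48  (running 1/48)
⟨..|..⟩ = √(768/5)·(1/48) = +0.258199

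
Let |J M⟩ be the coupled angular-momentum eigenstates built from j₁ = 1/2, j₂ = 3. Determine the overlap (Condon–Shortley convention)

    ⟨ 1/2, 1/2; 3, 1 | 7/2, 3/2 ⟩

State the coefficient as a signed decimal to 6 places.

triangle: 0!×1!×6!/8! = 720/40320
(j±m)!: 1!×0!×4!×2!×5!×2! = 11520
prefactor² = (2J+1)×Δ×N² = 11520/7
  k=0: +1/(0!×0!×0!×4!×1!×2!) = 1/48
Σ = 1/48  ⇒  CG² = 11520/7×1/48² = 5/7
CG = +√(5/7) = +0.845154

+0.845154  (= +√(5/7))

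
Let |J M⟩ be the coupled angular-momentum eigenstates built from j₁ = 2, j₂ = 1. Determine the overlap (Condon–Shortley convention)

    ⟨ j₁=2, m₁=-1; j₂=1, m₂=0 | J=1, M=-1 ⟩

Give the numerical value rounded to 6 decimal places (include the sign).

-0.547723  (= −√(3/10))

√[3·2!2!0!/5! · 1!3!1!1!0!2!] = √(6/5)
  +(−1)^1/∏(1,1,2,0,0,0)! = -1/2  (running -1/2)
⟨..|..⟩ = √(6/5)·(-1/2) = -0.547723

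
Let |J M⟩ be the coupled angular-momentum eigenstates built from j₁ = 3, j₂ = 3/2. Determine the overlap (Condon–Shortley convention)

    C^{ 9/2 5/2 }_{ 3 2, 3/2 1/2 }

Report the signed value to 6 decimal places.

triangle: 0!×6!×3!/10! = 4320/3628800
(j±m)!: 5!×1!×2!×1!×7!×2! = 2419200
prefactor² = (2J+1)×Δ×N² = 28800
  k=0: +1/(0!×0!×1!×2!×5!×1!) = 1/240
Σ = 1/240  ⇒  CG² = 28800×1/240² = 1/2
CG = +√(1/2) = +0.707107

+0.707107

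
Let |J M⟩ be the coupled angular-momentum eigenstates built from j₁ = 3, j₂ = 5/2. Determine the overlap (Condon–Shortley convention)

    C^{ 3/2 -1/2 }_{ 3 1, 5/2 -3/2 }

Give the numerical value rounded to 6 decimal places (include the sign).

−√(7/30) = -0.483046

triangle: 4!×2!×1!/8! = 48/40320
(j±m)!: 4!×2!×1!×4!×1!×2! = 2304
prefactor² = (2J+1)×Δ×N² = 384/35
  k=0: +1/(0!×4!×2!×1!×0!×0!) = 1/48
  k=1: −1/(1!×3!×1!×0!×1!×1!) = -1/6
Σ = -7/48  ⇒  CG² = 384/35×(-7/48)² = 7/30
CG = −√(7/30) = -0.483046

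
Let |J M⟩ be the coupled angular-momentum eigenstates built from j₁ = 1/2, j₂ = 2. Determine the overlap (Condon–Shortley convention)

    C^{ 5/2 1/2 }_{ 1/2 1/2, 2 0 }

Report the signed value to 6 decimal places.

j₁+j₂−J=0  J+j₁−j₂=1  J−j₁+j₂=4  j₁+j₂+J+1=6
(j₁±m₁, j₂±m₂, J±M) = (1,0,2,2,3,2)
P² = 48/5
sum k=0..0:
  [0] +1/4 = 1/4
S = 1/4
C² = P²·S² = 3/5 ; C = +0.774597

+0.774597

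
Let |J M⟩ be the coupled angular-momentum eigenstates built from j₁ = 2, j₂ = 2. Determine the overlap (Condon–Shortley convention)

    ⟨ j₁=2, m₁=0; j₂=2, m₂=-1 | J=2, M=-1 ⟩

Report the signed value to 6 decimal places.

-0.267261

j₁+j₂−J=2  J+j₁−j₂=2  J−j₁+j₂=2  j₁+j₂+J+1=7
(j₁±m₁, j₂±m₂, J±M) = (2,2,1,3,1,3)
P² = 8/7
sum k=0..1:
  [0] +1/4 = 1/4
  [1] −1/2 = -1/2
S = -1/4
C² = P²·S² = 1/14 ; C = -0.267261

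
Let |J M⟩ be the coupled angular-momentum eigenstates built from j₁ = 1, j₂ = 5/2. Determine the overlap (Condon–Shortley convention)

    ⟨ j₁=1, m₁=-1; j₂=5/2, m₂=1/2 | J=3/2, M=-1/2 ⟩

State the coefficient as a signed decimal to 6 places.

√[4·2!0!3!/6! · 0!2!3!2!1!2!] = √(16/5)
  +(−1)^2/∏(2,0,0,1,0,2)! = 1/4  (running 1/4)
⟨..|..⟩ = √(16/5)·(1/4) = +0.447214

+0.447214  (= +√(1/5))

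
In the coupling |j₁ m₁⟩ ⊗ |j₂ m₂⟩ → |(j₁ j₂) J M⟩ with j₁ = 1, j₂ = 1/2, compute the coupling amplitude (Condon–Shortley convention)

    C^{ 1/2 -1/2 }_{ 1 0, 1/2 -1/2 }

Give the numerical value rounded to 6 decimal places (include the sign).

j₁+j₂−J=1  J+j₁−j₂=1  J−j₁+j₂=0  j₁+j₂+J+1=3
(j₁±m₁, j₂±m₂, J±M) = (1,1,0,1,0,1)
P² = 1/3
sum k=0..0:
  [0] +1/1 = 1
S = 1
C² = P²·S² = 1/3 ; C = +0.577350

+√(1/3) ≈ +0.577350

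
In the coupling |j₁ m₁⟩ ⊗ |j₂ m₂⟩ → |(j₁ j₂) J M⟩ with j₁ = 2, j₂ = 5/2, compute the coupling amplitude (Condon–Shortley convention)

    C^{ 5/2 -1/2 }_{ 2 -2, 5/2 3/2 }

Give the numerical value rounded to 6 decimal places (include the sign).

+0.621059

√[6·2!2!3!/8! · 0!4!4!1!2!3!] = √(864/35)
  +(−1)^2/∏(2,0,2,2,0,1)! = 1/8  (running 1/8)
⟨..|..⟩ = √(864/35)·(1/8) = +0.621059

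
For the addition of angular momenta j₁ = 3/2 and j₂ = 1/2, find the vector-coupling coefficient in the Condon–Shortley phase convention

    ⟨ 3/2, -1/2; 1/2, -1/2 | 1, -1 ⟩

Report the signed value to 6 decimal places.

+√(1/4) ≈ +0.500000

triangle: 1!·2!·0!/4! = 2/24
(j±m)!: 1!·2!·0!·1!·0!·2! = 4
prefactor² = (2J+1)·Δ·N² = 1
  k=0: +1/(0!·1!·2!·0!·0!·0!) = 1/2
Σ = 1/2  ⇒  CG² = 1·1/2² = 1/4
CG = +√(1/4) = +0.500000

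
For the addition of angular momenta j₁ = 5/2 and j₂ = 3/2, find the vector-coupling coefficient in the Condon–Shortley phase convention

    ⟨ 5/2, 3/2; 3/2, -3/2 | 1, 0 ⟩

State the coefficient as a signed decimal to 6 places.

triangle: 3!×2!×0!/6! = 12/720
(j±m)!: 4!×1!×0!×3!×1!×1! = 144
prefactor² = (2J+1)×Δ×N² = 36/5
  k=0: +1/(0!×3!×1!×0!×1!×0!) = 1/6
Σ = 1/6  ⇒  CG² = 36/5×1/6² = 1/5
CG = +√(1/5) = +0.447214

+0.447214  (= +√(1/5))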